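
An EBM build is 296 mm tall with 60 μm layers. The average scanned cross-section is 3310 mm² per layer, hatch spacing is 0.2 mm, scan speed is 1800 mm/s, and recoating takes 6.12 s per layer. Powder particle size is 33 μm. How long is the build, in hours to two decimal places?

20.99 hours

Number of layers: 296 / 0.06 → 4934 (rounded up).
Hatch length per layer: 3310 / 0.2 → 16550 mm.
Per-layer scan time = 16550 / 1800 = 9.1944 s.
Time per layer = 9.1944 + 6.12, so 15.3144 s.
Build time = 4934 × 15.3144 = 75561.2496 s = 20.99 hours.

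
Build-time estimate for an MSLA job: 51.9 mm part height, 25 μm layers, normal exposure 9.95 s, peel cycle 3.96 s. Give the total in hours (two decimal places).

Layers = ⌈51.9/0.025⌉ = 2076.
Each layer takes = 9.95 + 3.96, so 13.91 s.
Build time: 2076 × 13.91 s = 28877.16 s, i.e. 8.02 hours.

8.02 hours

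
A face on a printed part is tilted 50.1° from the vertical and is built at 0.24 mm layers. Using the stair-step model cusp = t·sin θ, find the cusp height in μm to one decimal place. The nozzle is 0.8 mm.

Cusp = layer height × sin(50.1°) = 0.24 × 0.7672 = 0.184128 mm = 184.1 μm.

184.1 μm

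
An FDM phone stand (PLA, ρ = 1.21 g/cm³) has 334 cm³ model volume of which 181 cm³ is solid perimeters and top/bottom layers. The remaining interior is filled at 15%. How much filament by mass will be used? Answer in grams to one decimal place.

246.8 g

Infill region = 334 − 181, so 153 cm³.
Infill deposited = 0.15 × 153 = 22.95 cm³.
Total printed volume = 181 + 22.95 = 203.95 cm³.
Mass = 203.95 × 1.21, so 246.7795 g.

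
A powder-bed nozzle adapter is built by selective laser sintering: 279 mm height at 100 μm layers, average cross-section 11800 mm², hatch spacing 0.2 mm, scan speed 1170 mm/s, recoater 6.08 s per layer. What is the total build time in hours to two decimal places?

43.79 hours

Layers = ⌈279/0.1⌉ = 2790.
Per-layer scan distance = 11800 / 0.2 = 59000 mm.
Scan time per layer: 59000 / 1170 → 50.4274 s.
Time per layer = 50.4274 + 6.08 = 56.5074 s.
2790 layers × 56.5074 s/layer = 157655.646 s, i.e. 43.79 hours.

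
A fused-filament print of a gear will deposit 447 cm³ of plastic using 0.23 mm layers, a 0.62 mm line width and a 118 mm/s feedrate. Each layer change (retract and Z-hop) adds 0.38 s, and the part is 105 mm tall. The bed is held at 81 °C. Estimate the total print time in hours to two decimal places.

7.43 hours

Bead cross-section = 0.23 × 0.62 = 0.1426 mm².
Path length: 447000 mm³ / 0.1426 mm² → 3134642.4 mm.
Time extruding = 3134642.4 / 118 = 26564.8 s.
Layer count = ceil(105 / 0.23) = 457.
Non-print overhead: 457 × 0.38 → 173.66 s.
Total = 26564.8 + 173.66 = 26738.46 s = 7.43 hours.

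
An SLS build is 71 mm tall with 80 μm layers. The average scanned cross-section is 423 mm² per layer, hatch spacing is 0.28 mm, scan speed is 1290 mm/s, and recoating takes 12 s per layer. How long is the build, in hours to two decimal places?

3.25 hours

Layer count = ceil(71 / 0.08) = 888.
Hatch length per layer = 423 / 0.28, so 1510.7 mm.
Laser time per layer = 1510.7 / 1290, so 1.1711 s.
Per-layer time = 1.1711 + 12 = 13.1711 s.
Build time = 888 × 13.1711 = 11695.9368 s = 3.25 hours.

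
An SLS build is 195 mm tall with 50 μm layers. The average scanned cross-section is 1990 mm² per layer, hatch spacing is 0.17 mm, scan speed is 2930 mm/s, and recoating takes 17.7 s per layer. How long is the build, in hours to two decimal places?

23.50 hours

Layers = ⌈195/0.05⌉ = 3900.
Scan path per layer = 1990 / 0.17 = 11705.9 mm.
Scan time per layer = 11705.9 / 2930 = 3.9952 s.
Time per layer = 3.9952 + 17.7 = 21.6952 s.
Build time = 3900 × 21.6952 = 84611.28 s = 23.50 hours.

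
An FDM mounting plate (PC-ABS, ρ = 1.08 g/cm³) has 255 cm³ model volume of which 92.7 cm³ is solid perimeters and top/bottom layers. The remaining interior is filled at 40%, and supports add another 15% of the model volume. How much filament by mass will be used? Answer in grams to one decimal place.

211.5 g

Infill region = 255 − 92.7, so 162.3 cm³.
Infill deposited = 0.40 × 162.3 = 64.92 cm³.
Support = 0.15 × 255 = 38.25 cm³.
Total extruded = 92.7 + 64.92 + 38.25 = 195.87 cm³.
Mass = 195.87 × 1.08, so 211.5396 g.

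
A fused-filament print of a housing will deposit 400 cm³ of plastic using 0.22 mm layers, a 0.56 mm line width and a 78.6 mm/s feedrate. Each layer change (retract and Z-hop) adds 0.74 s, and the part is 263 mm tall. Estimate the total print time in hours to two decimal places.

Bead cross-section = 0.22 × 0.56 = 0.1232 mm².
Total extruded path = 400000/0.1232 = 3246753.2 mm.
Print-move time = 3246753.2 / 78.6 = 41307.3 s.
Number of layers: 263 / 0.22 → 1196 (rounded up).
Non-print overhead: 1196 × 0.74 → 885.04 s.
Altogether 41307.3 + 885.04 = 42192.34 s, i.e. 11.72 hours.

11.72 hours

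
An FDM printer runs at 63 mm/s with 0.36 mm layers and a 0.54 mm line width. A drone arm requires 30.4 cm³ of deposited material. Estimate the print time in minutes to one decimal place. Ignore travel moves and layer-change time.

Extrusion cross-section: 0.36 × 0.54 → 0.1944 mm².
Path length: 30400 mm³ / 0.1944 mm² → 156378.6 mm.
Print-move time = 156378.6 / 63, so 2482.2 s.
That's 2482.2 s → 41.4 minutes.

41.4 minutes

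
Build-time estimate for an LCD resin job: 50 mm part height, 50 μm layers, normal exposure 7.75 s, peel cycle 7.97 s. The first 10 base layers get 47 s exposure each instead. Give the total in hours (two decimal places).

Number of layers: 50 / 0.05 → 1000 (rounded up).
Bottom layers: 10 × (47 + 7.97) → 549.7 s.
Remaining layers = 990 × (7.75 + 7.97) = 15562.8 s.
Sum: 549.7 + 15562.8 = 16112.5 s → 4.48 hours.

4.48 hours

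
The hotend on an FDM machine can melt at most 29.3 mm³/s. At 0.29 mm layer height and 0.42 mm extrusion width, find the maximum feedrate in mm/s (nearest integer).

Bead cross-section = 0.29 × 0.42, so 0.1218 mm².
v_max = Q/A = 29.3/0.1218 = 240.56 mm/s → 241 mm/s.

241 mm/s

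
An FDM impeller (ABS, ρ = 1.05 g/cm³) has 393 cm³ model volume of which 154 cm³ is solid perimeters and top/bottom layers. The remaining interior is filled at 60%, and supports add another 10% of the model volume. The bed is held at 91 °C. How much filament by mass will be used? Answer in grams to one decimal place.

Volume inside the shell: 393 − 154 → 239 cm³.
Infill volume: 0.60 × 239 → 143.4 cm³.
Support = 0.10 × 393, so 39.3 cm³.
Deposited volume = 154 + 143.4 + 39.3, so 336.7 cm³.
Mass = 336.7 × 1.05, so 353.535 g.

353.5 g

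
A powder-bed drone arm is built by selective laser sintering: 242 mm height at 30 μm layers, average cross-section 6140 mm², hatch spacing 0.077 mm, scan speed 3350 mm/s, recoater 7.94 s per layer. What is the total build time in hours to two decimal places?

Layers = ⌈242/0.03⌉ = 8067.
Per-layer scan distance = 6140 / 0.077 = 79740.3 mm.
Per-layer scan time: 79740.3 / 3350 → 23.8031 s.
Per-layer time = 23.8031 + 7.94 = 31.7431 s.
Build time = 8067 × 31.7431 = 256071.5877 s = 71.13 hours.

71.13 hours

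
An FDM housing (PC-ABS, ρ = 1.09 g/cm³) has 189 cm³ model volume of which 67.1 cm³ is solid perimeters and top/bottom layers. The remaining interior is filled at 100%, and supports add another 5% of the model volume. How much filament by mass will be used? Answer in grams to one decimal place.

216.3 g

Interior volume = 189 − 67.1 = 121.9 cm³.
Deposited infill = 1.00 × 121.9, so 121.9 cm³.
Support = 0.05 × 189 = 9.45 cm³.
Total extruded = 67.1 + 121.9 + 9.45 = 198.45 cm³.
Mass = 198.45 × 1.09 = 216.3105 g.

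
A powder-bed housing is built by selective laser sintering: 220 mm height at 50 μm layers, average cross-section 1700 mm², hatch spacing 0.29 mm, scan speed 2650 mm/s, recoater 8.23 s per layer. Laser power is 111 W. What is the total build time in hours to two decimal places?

12.76 hours

Layer count = ceil(220 / 0.05) = 4400.
Scan path per layer = 1700 / 0.29 = 5862.1 mm.
Per-layer scan time = 5862.1 / 2650 = 2.2121 s.
Layer cycle = 2.2121 + 8.23 = 10.4421 s.
Build time = 4400 × 10.4421 = 45945.24 s = 12.76 hours.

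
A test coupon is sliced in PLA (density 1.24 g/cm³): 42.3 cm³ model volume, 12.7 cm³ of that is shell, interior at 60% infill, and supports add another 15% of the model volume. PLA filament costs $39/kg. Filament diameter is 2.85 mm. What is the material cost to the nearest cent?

Interior volume = 42.3 − 12.7 = 29.6 cm³.
Infill deposited = 0.60 × 29.6, so 17.76 cm³.
Support: 0.15 × 42.3 → 6.345 cm³.
Total printed volume = 12.7 + 17.76 + 6.345 = 36.805 cm³.
Mass = 36.805 × 1.24, so 45.6382 g.
Cost = 45.6382 g / 1000 × $39/kg = $1.78.

$1.78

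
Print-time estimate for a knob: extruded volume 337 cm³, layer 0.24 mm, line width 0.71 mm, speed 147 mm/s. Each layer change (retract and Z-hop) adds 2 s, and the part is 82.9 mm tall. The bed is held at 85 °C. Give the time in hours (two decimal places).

Extrusion cross-section = 0.24 × 0.71, so 0.1704 mm².
Path length: 337000 mm³ / 0.1704 mm² → 1977699.5 mm.
Print-move time: 1977699.5 / 147 → 13453.7 s.
Layers = ⌈82.9/0.24⌉ = 346.
Z-hop total: 346 × 2 → 692 s.
Total = 13453.7 + 692 = 14145.7 s = 3.93 hours.

3.93 hours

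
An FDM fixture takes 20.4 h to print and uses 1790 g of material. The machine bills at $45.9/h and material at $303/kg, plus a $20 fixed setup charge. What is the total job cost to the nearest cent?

$1498.73

Machine-time cost = 45.9 × 20.4 = $936.36.
Material charge = 303 × 1790/1000, so $542.37.
Adding setup: 936.36 + 542.37 + 20 → $1498.73.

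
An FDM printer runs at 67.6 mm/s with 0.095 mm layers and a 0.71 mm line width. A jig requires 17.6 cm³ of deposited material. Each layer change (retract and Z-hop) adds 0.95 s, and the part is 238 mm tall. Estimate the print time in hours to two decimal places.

1.73 hours

Line area: 0.095 × 0.71 → 0.06745 mm².
Toolpath length = 17.6 cm³ / 0.06745 mm² = 17600 / 0.06745 = 260934 mm.
Print-move time = 260934 / 67.6, so 3860 s.
Layers = ⌈238/0.095⌉ = 2506.
Non-print overhead = 2506 × 0.95, so 2380.7 s.
Total = 3860 + 2380.7 = 6240.7 s = 1.73 hours.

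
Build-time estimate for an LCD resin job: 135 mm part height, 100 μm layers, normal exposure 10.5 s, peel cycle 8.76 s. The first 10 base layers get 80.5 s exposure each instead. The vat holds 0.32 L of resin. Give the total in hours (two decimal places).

Layers = ⌈135/0.1⌉ = 1350.
Base layers = 10 × (80.5 + 8.76) = 892.6 s.
Normal layers = 1340 × (10.5 + 8.76), so 25808.4 s.
Total = 892.6 + 25808.4 = 26701 s = 7.42 hours.

7.42 hours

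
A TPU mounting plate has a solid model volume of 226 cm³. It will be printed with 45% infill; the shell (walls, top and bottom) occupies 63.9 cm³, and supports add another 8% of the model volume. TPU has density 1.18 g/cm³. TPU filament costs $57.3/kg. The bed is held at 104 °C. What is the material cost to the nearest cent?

$10.48

Infill region = 226 − 63.9, so 162.1 cm³.
Deposited infill: 0.45 × 162.1 → 72.945 cm³.
Support = 0.08 × 226 = 18.08 cm³.
Total printed volume = 63.9 + 72.945 + 18.08 = 154.925 cm³.
Mass: 154.925 × 1.18 → 182.8115 g.
Cost = 182.8115 g / 1000 × $57.3/kg = $10.48.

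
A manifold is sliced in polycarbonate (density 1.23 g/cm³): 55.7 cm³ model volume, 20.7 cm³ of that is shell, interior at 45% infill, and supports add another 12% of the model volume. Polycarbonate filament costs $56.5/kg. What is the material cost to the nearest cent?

$3.00

Volume inside the shell = 55.7 − 20.7 = 35 cm³.
Infill volume = 0.45 × 35, so 15.75 cm³.
Support = 0.12 × 55.7 = 6.684 cm³.
Deposited volume = 20.7 + 15.75 + 6.684, so 43.134 cm³.
Mass = 43.134 × 1.23, so 53.05482 g.
At $56.5/kg: 53.05482/1000 × 56.5 = $3.00.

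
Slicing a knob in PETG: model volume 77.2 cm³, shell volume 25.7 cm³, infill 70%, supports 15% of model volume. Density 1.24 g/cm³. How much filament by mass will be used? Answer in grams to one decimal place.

90.9 g

Interior volume = 77.2 − 25.7 = 51.5 cm³.
Deposited infill = 0.70 × 51.5 = 36.05 cm³.
Support = 0.15 × 77.2 = 11.58 cm³.
Deposited volume = 25.7 + 36.05 + 11.58, so 73.33 cm³.
Mass = 73.33 × 1.24 = 90.9292 g.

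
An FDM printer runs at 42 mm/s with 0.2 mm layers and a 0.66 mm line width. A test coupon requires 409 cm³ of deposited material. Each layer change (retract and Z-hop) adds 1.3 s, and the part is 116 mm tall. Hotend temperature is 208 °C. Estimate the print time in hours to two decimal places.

Line area = 0.2 × 0.66, so 0.132 mm².
Path length: 409000 mm³ / 0.132 mm² → 3098484.8 mm.
Time extruding = 3098484.8 / 42 = 73773.4 s.
Layers = ⌈116/0.2⌉ = 580.
Non-print overhead: 580 × 1.3 → 754 s.
Total = 73773.4 + 754 = 74527.4 s = 20.70 hours.

20.70 hours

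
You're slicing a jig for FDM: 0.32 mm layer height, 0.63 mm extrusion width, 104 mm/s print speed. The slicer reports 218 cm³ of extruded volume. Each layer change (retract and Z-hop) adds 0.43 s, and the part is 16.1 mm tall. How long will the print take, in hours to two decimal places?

2.89 hours

Line area = 0.32 × 0.63, so 0.2016 mm².
Total extruded path = 218000/0.2016 = 1081349.2 mm.
Extrusion time = 1081349.2 / 104 = 10397.6 s.
Number of layers: 16.1 / 0.32 → 51 (rounded up).
Non-print overhead = 51 × 0.43, so 21.93 s.
Total = 10397.6 + 21.93 = 10419.53 s = 2.89 hours.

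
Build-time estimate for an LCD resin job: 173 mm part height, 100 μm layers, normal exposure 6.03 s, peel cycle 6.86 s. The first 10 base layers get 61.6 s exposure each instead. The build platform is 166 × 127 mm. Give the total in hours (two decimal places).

Number of layers: 173 / 0.1 → 1730 (rounded up).
Base layers = 10 × (61.6 + 6.86), so 684.6 s.
Normal layers: 1720 × (6.03 + 6.86) → 22170.8 s.
Sum: 684.6 + 22170.8 = 22855.4 s → 6.35 hours.

6.35 hours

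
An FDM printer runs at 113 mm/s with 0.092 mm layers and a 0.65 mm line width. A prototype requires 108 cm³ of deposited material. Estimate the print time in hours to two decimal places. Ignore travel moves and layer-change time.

Bead cross-section = 0.092 × 0.65 = 0.0598 mm².
Path length: 108000 mm³ / 0.0598 mm² → 1806020.1 mm.
Print-move time: 1806020.1 / 113 → 15982.5 s.
15982.5 s = 4.44 hours.

4.44 hours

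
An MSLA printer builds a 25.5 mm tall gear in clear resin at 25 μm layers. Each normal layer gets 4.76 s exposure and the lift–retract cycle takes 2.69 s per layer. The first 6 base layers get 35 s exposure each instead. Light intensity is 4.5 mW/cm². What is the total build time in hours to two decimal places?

Number of layers: 25.5 / 0.025 → 1020 (rounded up).
Burn-in layers = 6 × (35 + 2.69) = 226.14 s.
Remaining layers = 1014 × (4.76 + 2.69), so 7554.3 s.
Total = 226.14 + 7554.3 = 7780.44 s = 2.16 hours.

2.16 hours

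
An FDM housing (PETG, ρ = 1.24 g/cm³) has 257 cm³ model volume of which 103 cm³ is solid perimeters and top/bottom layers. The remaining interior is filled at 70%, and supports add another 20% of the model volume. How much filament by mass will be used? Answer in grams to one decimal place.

Infill region = 257 − 103, so 154 cm³.
Infill volume = 0.70 × 154 = 107.8 cm³.
Support = 0.20 × 257 = 51.4 cm³.
Total printed volume = 103 + 107.8 + 51.4, so 262.2 cm³.
Mass: 262.2 × 1.24 → 325.128 g.

325.1 g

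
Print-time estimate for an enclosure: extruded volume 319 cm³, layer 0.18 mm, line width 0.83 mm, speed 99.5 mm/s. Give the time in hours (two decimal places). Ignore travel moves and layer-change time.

5.96 hours

Line area: 0.18 × 0.83 → 0.1494 mm².
Toolpath length = 319 cm³ / 0.1494 mm² = 319000 / 0.1494 = 2135207.5 mm.
Print-move time: 2135207.5 / 99.5 → 21459.4 s.
That's 21459.4 s → 5.96 hours.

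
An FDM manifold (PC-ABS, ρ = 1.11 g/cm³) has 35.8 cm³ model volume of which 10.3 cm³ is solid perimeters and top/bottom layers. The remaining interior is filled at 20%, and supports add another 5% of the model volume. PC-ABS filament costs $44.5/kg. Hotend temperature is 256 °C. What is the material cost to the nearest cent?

Volume inside the shell: 35.8 − 10.3 → 25.5 cm³.
Infill deposited = 0.20 × 25.5, so 5.1 cm³.
Support = 0.05 × 35.8, so 1.79 cm³.
Total printed volume = 10.3 + 5.1 + 1.79 = 17.19 cm³.
Mass: 17.19 × 1.11 → 19.0809 g.
Cost = 19.0809 g / 1000 × $44.5/kg = $0.85.

$0.85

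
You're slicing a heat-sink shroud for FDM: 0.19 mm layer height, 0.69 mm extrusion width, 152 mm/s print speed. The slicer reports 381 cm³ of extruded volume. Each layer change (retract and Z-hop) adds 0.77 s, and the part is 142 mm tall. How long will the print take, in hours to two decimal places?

5.47 hours

Bead cross-section: 0.19 × 0.69 → 0.1311 mm².
Total extruded path = 381000/0.1311 = 2906178.5 mm.
Time extruding = 2906178.5 / 152, so 19119.6 s.
Layers = ⌈142/0.19⌉ = 748.
Layer-change overhead: 748 × 0.77 → 575.96 s.
Total = 19119.6 + 575.96 = 19695.56 s = 5.47 hours.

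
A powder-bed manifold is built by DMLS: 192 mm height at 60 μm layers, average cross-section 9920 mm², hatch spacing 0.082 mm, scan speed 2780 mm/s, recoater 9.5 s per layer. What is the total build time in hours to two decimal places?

Number of layers: 192 / 0.06 → 3200 (rounded up).
Per-layer scan distance: 9920 / 0.082 → 120975.6 mm.
Scan time per layer = 120975.6 / 2780, so 43.5164 s.
Time per layer: 43.5164 + 9.5 → 53.0164 s.
3200 layers × 53.0164 s/layer = 169652.48 s, i.e. 47.13 hours.

47.13 hours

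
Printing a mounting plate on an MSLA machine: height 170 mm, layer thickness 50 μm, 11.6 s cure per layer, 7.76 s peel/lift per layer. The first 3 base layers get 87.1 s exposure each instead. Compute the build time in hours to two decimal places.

18.35 hours

Layer count = ceil(170 / 0.05) = 3400.
Bottom layers = 3 × (87.1 + 7.76), so 284.58 s.
Regular layers = 3397 × (11.6 + 7.76) = 65765.92 s.
Sum: 284.58 + 65765.92 = 66050.5 s → 18.35 hours.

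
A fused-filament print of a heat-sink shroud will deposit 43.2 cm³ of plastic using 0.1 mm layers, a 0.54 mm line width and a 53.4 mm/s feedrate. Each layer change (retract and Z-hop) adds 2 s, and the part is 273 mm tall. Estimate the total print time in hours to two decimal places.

Line area: 0.1 × 0.54 → 0.054 mm².
Toolpath length = 43.2 cm³ / 0.054 mm² = 43200 / 0.054 = 800000 mm.
Extrusion time: 800000 / 53.4 → 14981.3 s.
Number of layers: 273 / 0.1 → 2730 (rounded up).
Z-hop total: 2730 × 2 → 5460 s.
Altogether 14981.3 + 5460 = 20441.3 s, i.e. 5.68 hours.

5.68 hours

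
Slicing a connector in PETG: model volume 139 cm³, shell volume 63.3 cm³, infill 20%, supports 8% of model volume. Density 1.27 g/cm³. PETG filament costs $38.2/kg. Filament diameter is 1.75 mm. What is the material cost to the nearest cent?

$4.34

Volume inside the shell = 139 − 63.3 = 75.7 cm³.
Infill deposited: 0.20 × 75.7 → 15.14 cm³.
Support = 0.08 × 139, so 11.12 cm³.
Deposited volume = 63.3 + 15.14 + 11.12, so 89.56 cm³.
Mass = 89.56 × 1.27, so 113.7412 g.
Cost = 113.7412 g / 1000 × $38.2/kg = $4.34.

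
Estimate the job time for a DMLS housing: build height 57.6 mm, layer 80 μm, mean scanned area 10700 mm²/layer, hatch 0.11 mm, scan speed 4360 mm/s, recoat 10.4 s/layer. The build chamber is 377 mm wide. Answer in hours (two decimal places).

6.54 hours

Layer count = ceil(57.6 / 0.08) = 720.
Hatch length per layer = 10700 / 0.11, so 97272.7 mm.
Scan time per layer: 97272.7 / 4360 → 22.3103 s.
Layer cycle: 22.3103 + 10.4 → 32.7103 s.
Total: 720 × 32.7103 s = 23551.416 s → 6.54 hours.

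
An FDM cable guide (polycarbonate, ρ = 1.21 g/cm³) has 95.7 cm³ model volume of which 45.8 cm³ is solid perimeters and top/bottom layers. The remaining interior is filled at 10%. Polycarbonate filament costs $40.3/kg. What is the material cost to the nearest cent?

Infill region: 95.7 − 45.8 → 49.9 cm³.
Infill volume: 0.10 × 49.9 → 4.99 cm³.
Total printed volume = 45.8 + 4.99, so 50.79 cm³.
Mass = 50.79 × 1.21 = 61.4559 g.
At $40.3/kg: 61.4559/1000 × 40.3 = $2.48.

$2.48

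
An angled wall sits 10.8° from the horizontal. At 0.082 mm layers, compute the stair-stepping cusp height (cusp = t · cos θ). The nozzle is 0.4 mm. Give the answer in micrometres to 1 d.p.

Cusp = layer height × cos(10.8°) = 0.082 × 0.9823 = 0.080549 mm = 80.5 μm.

80.5 μm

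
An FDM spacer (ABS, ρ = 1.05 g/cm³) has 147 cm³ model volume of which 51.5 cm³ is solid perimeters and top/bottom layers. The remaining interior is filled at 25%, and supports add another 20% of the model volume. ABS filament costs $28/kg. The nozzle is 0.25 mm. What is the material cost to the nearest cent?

$3.08

Interior volume = 147 − 51.5, so 95.5 cm³.
Deposited infill = 0.25 × 95.5 = 23.875 cm³.
Support = 0.20 × 147 = 29.4 cm³.
Total extruded = 51.5 + 23.875 + 29.4, so 104.775 cm³.
Mass: 104.775 × 1.05 → 110.01375 g.
At $28/kg: 110.01375/1000 × 28 = $3.08.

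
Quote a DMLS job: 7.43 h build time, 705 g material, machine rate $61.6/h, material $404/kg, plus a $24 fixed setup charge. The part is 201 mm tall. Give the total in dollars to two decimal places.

Time charge: 61.6 × 7.43 → $457.688.
Material cost = 404 × 705/1000 = $284.82.
Total = 457.688 + 284.82 + 24 = 766.508 ≈ $766.51.

$766.51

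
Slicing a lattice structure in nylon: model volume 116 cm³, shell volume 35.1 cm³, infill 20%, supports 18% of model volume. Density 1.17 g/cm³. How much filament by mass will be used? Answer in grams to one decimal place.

Interior volume: 116 − 35.1 → 80.9 cm³.
Infill volume = 0.20 × 80.9, so 16.18 cm³.
Support = 0.18 × 116, so 20.88 cm³.
Total printed volume = 35.1 + 16.18 + 20.88, so 72.16 cm³.
Mass = 72.16 × 1.17 = 84.4272 g.

84.4 g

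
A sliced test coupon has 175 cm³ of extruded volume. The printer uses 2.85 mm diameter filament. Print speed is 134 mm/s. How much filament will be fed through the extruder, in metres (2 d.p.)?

Cross-section of 2.85 mm filament: π·(2.85/2)² = 6.3794 mm².
L = 175000 mm³ / 6.3794 mm² = 27432.05 mm, i.e. 27.43 m.

27.43 m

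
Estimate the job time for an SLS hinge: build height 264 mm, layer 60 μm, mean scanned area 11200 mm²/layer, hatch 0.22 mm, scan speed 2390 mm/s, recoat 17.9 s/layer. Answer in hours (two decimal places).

47.91 hours

Layers = ⌈264/0.06⌉ = 4400.
Per-layer scan distance = 11200 / 0.22, so 50909.1 mm.
Scan time per layer = 50909.1 / 2390, so 21.3009 s.
Per-layer time = 21.3009 + 17.9, so 39.2009 s.
4400 layers × 39.2009 s/layer = 172483.96 s, i.e. 47.91 hours.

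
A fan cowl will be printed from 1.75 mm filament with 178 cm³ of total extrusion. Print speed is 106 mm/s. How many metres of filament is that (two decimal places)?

74.00 m

A = π r² = π × 0.875² = 2.4053 mm².
L = 178000 mm³ / 2.4053 mm² = 74003.24 mm, i.e. 74.00 m.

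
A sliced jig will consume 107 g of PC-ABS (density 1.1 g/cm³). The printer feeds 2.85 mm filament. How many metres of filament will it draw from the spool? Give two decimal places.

15.25 m

Volume = 107 g / 1.1 g·cm⁻³ = 97.2727 cm³ = 97272.7 mm³.
Filament cross-section = π × (2.85/2)² = 6.3794 mm².
L = V/A = 97272.7/6.3794 = 15247.94 mm → 15.25 m.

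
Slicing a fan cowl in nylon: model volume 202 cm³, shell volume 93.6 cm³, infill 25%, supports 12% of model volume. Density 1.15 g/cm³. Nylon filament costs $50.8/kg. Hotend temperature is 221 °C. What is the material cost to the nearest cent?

$8.47

Interior volume = 202 − 93.6 = 108.4 cm³.
Infill deposited = 0.25 × 108.4, so 27.1 cm³.
Support: 0.12 × 202 → 24.24 cm³.
Total extruded = 93.6 + 27.1 + 24.24, so 144.94 cm³.
Mass = 144.94 × 1.15, so 166.681 g.
At $50.8/kg: 166.681/1000 × 50.8 = $8.47.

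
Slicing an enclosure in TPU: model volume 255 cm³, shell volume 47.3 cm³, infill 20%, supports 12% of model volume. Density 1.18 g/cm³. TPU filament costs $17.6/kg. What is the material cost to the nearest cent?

$2.48

Volume inside the shell: 255 − 47.3 → 207.7 cm³.
Deposited infill = 0.20 × 207.7, so 41.54 cm³.
Support: 0.12 × 255 → 30.6 cm³.
Total printed volume = 47.3 + 41.54 + 30.6 = 119.44 cm³.
Mass = 119.44 × 1.18 = 140.9392 g.
Cost = 140.9392 g / 1000 × $17.6/kg = $2.48.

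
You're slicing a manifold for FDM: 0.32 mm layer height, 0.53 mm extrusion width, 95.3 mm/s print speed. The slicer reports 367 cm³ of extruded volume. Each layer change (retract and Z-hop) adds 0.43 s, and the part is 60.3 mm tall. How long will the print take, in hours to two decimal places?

6.33 hours

Line area: 0.32 × 0.53 → 0.1696 mm².
Total extruded path = 367000/0.1696 = 2163915.1 mm.
Extrusion time: 2163915.1 / 95.3 → 22706.3 s.
Number of layers: 60.3 / 0.32 → 189 (rounded up).
Z-hop total = 189 × 0.43, so 81.27 s.
Total = 22706.3 + 81.27 = 22787.57 s = 6.33 hours.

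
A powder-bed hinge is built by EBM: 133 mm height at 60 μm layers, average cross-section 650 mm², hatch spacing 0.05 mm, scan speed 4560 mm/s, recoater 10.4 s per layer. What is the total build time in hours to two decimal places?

Layer count = ceil(133 / 0.06) = 2217.
Hatch length per layer: 650 / 0.05 → 13000 mm.
Per-layer scan time: 13000 / 4560 → 2.8509 s.
Time per layer: 2.8509 + 10.4 → 13.2509 s.
2217 layers × 13.2509 s/layer = 29377.2453 s, i.e. 8.16 hours.

8.16 hours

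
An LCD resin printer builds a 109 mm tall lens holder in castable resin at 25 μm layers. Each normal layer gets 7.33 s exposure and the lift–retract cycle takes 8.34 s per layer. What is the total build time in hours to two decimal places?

Number of layers: 109 / 0.025 → 4360 (rounded up).
Cycle time: 7.33 + 8.34 → 15.67 s.
Total = 4360 × 15.67 = 68321.2 s = 18.98 hours.

18.98 hours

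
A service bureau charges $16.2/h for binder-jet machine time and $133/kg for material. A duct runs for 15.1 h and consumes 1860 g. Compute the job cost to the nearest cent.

Time charge = 16.2 × 15.1 = $244.62.
Material cost: 133 × 1860/1000 → $247.38.
Job cost: 244.62 + 247.38 = $492.00.

$492.00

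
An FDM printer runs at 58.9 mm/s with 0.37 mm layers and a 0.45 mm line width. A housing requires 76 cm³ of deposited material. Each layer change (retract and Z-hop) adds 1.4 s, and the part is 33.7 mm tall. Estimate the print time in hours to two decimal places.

2.19 hours

Extrusion cross-section = 0.37 × 0.45, so 0.1665 mm².
Toolpath length = 76 cm³ / 0.1665 mm² = 76000 / 0.1665 = 456456.5 mm.
Extrusion time = 456456.5 / 58.9 = 7749.7 s.
Number of layers: 33.7 / 0.37 → 92 (rounded up).
Non-print overhead = 92 × 1.4, so 128.8 s.
Total = 7749.7 + 128.8 = 7878.5 s = 2.19 hours.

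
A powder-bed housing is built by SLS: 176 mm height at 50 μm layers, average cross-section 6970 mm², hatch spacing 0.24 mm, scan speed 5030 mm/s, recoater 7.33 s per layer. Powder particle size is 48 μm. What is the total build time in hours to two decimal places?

12.81 hours

Layer count = ceil(176 / 0.05) = 3520.
Hatch length per layer: 6970 / 0.24 → 29041.7 mm.
Laser time per layer: 29041.7 / 5030 → 5.7737 s.
Time per layer = 5.7737 + 7.33 = 13.1037 s.
Total: 3520 × 13.1037 s = 46125.024 s → 12.81 hours.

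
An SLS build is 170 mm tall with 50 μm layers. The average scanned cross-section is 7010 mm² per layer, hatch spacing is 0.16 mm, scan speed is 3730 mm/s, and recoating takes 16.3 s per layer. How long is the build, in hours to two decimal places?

26.49 hours

Layers = ⌈170/0.05⌉ = 3400.
Per-layer scan distance = 7010 / 0.16, so 43812.5 mm.
Laser time per layer = 43812.5 / 3730 = 11.746 s.
Time per layer = 11.746 + 16.3 = 28.046 s.
3400 layers × 28.046 s/layer = 95356.4 s, i.e. 26.49 hours.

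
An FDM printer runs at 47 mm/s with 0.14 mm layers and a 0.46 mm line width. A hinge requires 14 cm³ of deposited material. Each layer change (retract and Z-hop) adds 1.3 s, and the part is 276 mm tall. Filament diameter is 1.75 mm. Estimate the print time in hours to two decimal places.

2.00 hours

Bead cross-section = 0.14 × 0.46 = 0.0644 mm².
Toolpath length = 14 cm³ / 0.0644 mm² = 14000 / 0.0644 = 217391.3 mm.
Print-move time: 217391.3 / 47 → 4625.3 s.
Layer count = ceil(276 / 0.14) = 1972.
Non-print overhead = 1972 × 1.3, so 2563.6 s.
Altogether 4625.3 + 2563.6 = 7188.9 s, i.e. 2.00 hours.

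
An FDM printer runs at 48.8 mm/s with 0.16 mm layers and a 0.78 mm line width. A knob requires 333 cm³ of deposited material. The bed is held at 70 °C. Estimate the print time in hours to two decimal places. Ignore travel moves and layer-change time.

Bead cross-section: 0.16 × 0.78 → 0.1248 mm².
Toolpath length = 333 cm³ / 0.1248 mm² = 333000 / 0.1248 = 2668269.2 mm.
Time extruding = 2668269.2 / 48.8 = 54677.6 s.
That's 54677.6 s → 15.19 hours.

15.19 hours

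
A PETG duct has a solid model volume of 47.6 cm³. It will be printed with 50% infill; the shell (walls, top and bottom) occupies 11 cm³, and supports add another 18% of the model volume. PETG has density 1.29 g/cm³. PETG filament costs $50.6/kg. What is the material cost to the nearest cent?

$2.47

Interior volume: 47.6 − 11 → 36.6 cm³.
Deposited infill = 0.50 × 36.6 = 18.3 cm³.
Support: 0.18 × 47.6 → 8.568 cm³.
Total extruded: 11 + 18.3 + 8.568 → 37.868 cm³.
Mass = 37.868 × 1.29 = 48.84972 g.
At $50.6/kg: 48.84972/1000 × 50.6 = $2.47.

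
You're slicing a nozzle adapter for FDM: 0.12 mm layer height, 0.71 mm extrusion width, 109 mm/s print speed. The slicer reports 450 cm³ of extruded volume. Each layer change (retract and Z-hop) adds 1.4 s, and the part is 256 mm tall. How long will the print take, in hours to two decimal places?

14.29 hours

Line area = 0.12 × 0.71, so 0.0852 mm².
Toolpath length = 450 cm³ / 0.0852 mm² = 450000 / 0.0852 = 5281690.1 mm.
Time extruding = 5281690.1 / 109, so 48455.9 s.
Layer count = ceil(256 / 0.12) = 2134.
Z-hop total = 2134 × 1.4 = 2987.6 s.
Total = 48455.9 + 2987.6 = 51443.5 s = 14.29 hours.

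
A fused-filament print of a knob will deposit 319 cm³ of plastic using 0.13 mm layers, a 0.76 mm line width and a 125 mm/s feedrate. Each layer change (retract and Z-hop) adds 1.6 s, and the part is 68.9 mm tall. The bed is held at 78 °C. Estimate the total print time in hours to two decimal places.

Extrusion cross-section = 0.13 × 0.76 = 0.0988 mm².
Toolpath length = 319 cm³ / 0.0988 mm² = 319000 / 0.0988 = 3228744.9 mm.
Extrusion time: 3228744.9 / 125 → 25830 s.
Layers = ⌈68.9/0.13⌉ = 530.
Z-hop total: 530 × 1.6 → 848 s.
Altogether 25830 + 848 = 26678 s, i.e. 7.41 hours.

7.41 hours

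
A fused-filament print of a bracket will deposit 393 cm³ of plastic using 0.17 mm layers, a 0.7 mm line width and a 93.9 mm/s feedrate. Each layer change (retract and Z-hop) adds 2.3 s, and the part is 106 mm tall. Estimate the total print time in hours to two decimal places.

Line area = 0.17 × 0.7, so 0.119 mm².
Path length: 393000 mm³ / 0.119 mm² → 3302521 mm.
Time extruding: 3302521 / 93.9 → 35170.6 s.
Layers = ⌈106/0.17⌉ = 624.
Z-hop total = 624 × 2.3 = 1435.2 s.
Altogether 35170.6 + 1435.2 = 36605.8 s, i.e. 10.17 hours.

10.17 hours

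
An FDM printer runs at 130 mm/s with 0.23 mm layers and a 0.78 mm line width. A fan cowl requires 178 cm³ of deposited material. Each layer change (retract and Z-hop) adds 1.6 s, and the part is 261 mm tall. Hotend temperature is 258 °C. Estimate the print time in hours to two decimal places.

2.62 hours

Bead cross-section: 0.23 × 0.78 → 0.1794 mm².
Total extruded path = 178000/0.1794 = 992196.2 mm.
Extrusion time: 992196.2 / 130 → 7632.3 s.
Layers = ⌈261/0.23⌉ = 1135.
Z-hop total = 1135 × 1.6 = 1816 s.
Total = 7632.3 + 1816 = 9448.3 s = 2.62 hours.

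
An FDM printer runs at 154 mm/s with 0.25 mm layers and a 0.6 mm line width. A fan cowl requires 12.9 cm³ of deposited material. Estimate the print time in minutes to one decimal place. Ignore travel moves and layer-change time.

9.3 minutes

Line area: 0.25 × 0.6 → 0.15 mm².
Total extruded path = 12900/0.15 = 86000 mm.
Extrusion time: 86000 / 154 → 558.4 s.
558.4 s = 9.3 minutes.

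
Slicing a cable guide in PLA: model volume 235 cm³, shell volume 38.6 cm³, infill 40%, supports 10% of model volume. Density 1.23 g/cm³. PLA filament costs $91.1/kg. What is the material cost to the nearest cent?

$15.76

Interior volume = 235 − 38.6, so 196.4 cm³.
Deposited infill = 0.40 × 196.4, so 78.56 cm³.
Support = 0.10 × 235, so 23.5 cm³.
Total extruded: 38.6 + 78.56 + 23.5 → 140.66 cm³.
Mass: 140.66 × 1.23 → 173.0118 g.
At $91.1/kg: 173.0118/1000 × 91.1 = $15.76.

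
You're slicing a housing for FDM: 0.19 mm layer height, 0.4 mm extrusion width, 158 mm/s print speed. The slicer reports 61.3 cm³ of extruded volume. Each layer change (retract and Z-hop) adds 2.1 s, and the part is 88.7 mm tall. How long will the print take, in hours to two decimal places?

1.69 hours

Extrusion cross-section = 0.19 × 0.4, so 0.076 mm².
Toolpath length = 61.3 cm³ / 0.076 mm² = 61300 / 0.076 = 806578.9 mm.
Time extruding = 806578.9 / 158, so 5104.9 s.
Layers = ⌈88.7/0.19⌉ = 467.
Non-print overhead = 467 × 2.1 = 980.7 s.
Total = 5104.9 + 980.7 = 6085.6 s = 1.69 hours.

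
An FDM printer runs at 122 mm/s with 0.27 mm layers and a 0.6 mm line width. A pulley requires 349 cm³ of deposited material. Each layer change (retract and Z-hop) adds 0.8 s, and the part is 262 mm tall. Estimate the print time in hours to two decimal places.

5.12 hours

Bead cross-section = 0.27 × 0.6, so 0.162 mm².
Toolpath length = 349 cm³ / 0.162 mm² = 349000 / 0.162 = 2154321 mm.
Time extruding: 2154321 / 122 → 17658.4 s.
Number of layers: 262 / 0.27 → 971 (rounded up).
Z-hop total: 971 × 0.8 → 776.8 s.
Altogether 17658.4 + 776.8 = 18435.2 s, i.e. 5.12 hours.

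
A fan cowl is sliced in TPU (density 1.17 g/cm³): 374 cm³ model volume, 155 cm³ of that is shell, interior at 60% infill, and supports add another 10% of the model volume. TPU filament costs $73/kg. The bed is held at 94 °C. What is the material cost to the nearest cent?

Interior volume = 374 − 155 = 219 cm³.
Infill volume = 0.60 × 219, so 131.4 cm³.
Support: 0.10 × 374 → 37.4 cm³.
Deposited volume = 155 + 131.4 + 37.4, so 323.8 cm³.
Mass: 323.8 × 1.17 → 378.846 g.
At $73/kg: 378.846/1000 × 73 = $27.66.

$27.66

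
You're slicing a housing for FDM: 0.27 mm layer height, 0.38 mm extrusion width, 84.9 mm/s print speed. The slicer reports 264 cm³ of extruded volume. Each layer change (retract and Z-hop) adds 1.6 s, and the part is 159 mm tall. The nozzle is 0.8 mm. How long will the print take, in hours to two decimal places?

8.68 hours

Bead cross-section: 0.27 × 0.38 → 0.1026 mm².
Toolpath length = 264 cm³ / 0.1026 mm² = 264000 / 0.1026 = 2573099.4 mm.
Print-move time: 2573099.4 / 84.9 → 30307.4 s.
Layers = ⌈159/0.27⌉ = 589.
Layer-change overhead = 589 × 1.6 = 942.4 s.
Total = 30307.4 + 942.4 = 31249.8 s = 8.68 hours.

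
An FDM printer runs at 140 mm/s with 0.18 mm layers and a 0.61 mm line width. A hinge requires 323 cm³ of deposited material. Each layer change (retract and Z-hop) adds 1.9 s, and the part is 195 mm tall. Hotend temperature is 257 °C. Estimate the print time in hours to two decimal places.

Bead cross-section: 0.18 × 0.61 → 0.1098 mm².
Toolpath length = 323 cm³ / 0.1098 mm² = 323000 / 0.1098 = 2941712.2 mm.
Extrusion time = 2941712.2 / 140 = 21012.2 s.
Layers = ⌈195/0.18⌉ = 1084.
Non-print overhead = 1084 × 1.9 = 2059.6 s.
Total = 21012.2 + 2059.6 = 23071.8 s = 6.41 hours.

6.41 hours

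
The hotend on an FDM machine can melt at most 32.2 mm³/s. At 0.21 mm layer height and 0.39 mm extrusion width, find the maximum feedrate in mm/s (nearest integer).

A: 0.21 × 0.39 → 0.0819 mm².
Max speed = 32.2 / 0.0819 = 393.16 ≈ 393 mm/s.

393 mm/s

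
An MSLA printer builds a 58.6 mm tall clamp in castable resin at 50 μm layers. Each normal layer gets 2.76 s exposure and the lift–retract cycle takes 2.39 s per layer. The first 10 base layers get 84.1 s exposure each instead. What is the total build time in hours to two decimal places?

1.90 hours

Layer count = ceil(58.6 / 0.05) = 1172.
Burn-in layers = 10 × (84.1 + 2.39) = 864.9 s.
Regular layers = 1162 × (2.76 + 2.39), so 5984.3 s.
Total = 864.9 + 5984.3 = 6849.2 s = 1.90 hours.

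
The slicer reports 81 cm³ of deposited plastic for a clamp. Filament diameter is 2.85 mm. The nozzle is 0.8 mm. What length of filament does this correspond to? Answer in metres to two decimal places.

12.70 m

A = π r² = π × 1.425² = 6.3794 mm².
Length = 81 cm³ / 6.3794 mm² = 81000 / 6.3794 = 12697.12 mm = 12.70 m.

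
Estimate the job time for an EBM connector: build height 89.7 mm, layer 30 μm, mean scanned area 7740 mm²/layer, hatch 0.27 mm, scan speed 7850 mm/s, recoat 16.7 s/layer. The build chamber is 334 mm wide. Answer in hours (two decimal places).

16.90 hours

Number of layers: 89.7 / 0.03 → 2990 (rounded up).
Hatch length per layer: 7740 / 0.27 → 28666.7 mm.
Per-layer scan time = 28666.7 / 7850, so 3.6518 s.
Time per layer = 3.6518 + 16.7, so 20.3518 s.
Build time = 2990 × 20.3518 = 60851.882 s = 16.90 hours.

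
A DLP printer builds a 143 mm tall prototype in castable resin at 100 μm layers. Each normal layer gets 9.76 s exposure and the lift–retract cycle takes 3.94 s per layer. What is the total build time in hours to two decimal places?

Number of layers: 143 / 0.1 → 1430 (rounded up).
Per-layer time = 9.76 + 3.94, so 13.7 s.
Total = 1430 × 13.7 = 19591 s = 5.44 hours.

5.44 hours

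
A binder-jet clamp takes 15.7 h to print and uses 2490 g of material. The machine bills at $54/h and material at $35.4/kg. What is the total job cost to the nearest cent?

Machine cost: 54 × 15.7 → $847.80.
Feedstock cost: 35.4 × 2490/1000 → $88.146.
Total = 847.80 + 88.146 = 935.946 ≈ $935.95.

$935.95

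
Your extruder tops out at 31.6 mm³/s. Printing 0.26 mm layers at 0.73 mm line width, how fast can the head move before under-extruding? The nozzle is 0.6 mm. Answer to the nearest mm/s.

Extrusion cross-section: 0.26 × 0.73 → 0.1898 mm².
v_max = Q/A = 31.6/0.1898 = 166.49 mm/s → 166 mm/s.

166 mm/s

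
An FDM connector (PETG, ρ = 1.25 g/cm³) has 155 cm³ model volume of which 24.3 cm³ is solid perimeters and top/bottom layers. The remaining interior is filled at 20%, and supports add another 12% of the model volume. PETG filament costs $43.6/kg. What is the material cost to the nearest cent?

$3.76

Volume inside the shell = 155 − 24.3, so 130.7 cm³.
Deposited infill = 0.20 × 130.7 = 26.14 cm³.
Support = 0.12 × 155 = 18.6 cm³.
Deposited volume = 24.3 + 26.14 + 18.6, so 69.04 cm³.
Mass = 69.04 × 1.25, so 86.3 g.
At $43.6/kg: 86.3/1000 × 43.6 = $3.76.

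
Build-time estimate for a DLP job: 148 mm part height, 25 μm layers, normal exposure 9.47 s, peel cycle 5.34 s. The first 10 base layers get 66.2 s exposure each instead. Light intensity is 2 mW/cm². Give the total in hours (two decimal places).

Layer count = ceil(148 / 0.025) = 5920.
Burn-in layers = 10 × (66.2 + 5.34), so 715.4 s.
Remaining layers = 5910 × (9.47 + 5.34) = 87527.1 s.
Sum: 715.4 + 87527.1 = 88242.5 s → 24.51 hours.

24.51 hours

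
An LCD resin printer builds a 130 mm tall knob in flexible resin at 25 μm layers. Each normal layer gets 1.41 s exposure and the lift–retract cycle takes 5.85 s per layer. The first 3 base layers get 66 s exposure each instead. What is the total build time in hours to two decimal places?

10.54 hours

Layer count = ceil(130 / 0.025) = 5200.
Burn-in layers: 3 × (66 + 5.85) → 215.55 s.
Regular layers: 5197 × (1.41 + 5.85) → 37730.22 s.
Sum: 215.55 + 37730.22 = 37945.77 s → 10.54 hours.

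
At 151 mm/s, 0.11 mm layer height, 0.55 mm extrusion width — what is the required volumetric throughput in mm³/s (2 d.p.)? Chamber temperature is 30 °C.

9.14

Bead cross-section = 0.11 × 0.55, so 0.0605 mm².
Q = v·A = 151 × 0.0605 = 9.14 mm³/s.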